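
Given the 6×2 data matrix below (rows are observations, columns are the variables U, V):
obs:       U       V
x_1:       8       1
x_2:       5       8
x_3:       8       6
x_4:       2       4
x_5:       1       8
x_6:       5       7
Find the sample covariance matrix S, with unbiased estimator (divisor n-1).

Step 1 — column means:
  mean(U) = (8 + 5 + 8 + 2 + 1 + 5) / 6 = 29/6 = 4.8333
  mean(V) = (1 + 8 + 6 + 4 + 8 + 7) / 6 = 34/6 = 5.6667

Step 2 — sample covariance S[i,j] = (1/(n-1)) · Σ_k (x_{k,i} - mean_i) · (x_{k,j} - mean_j), with n-1 = 5.
  S[U,U] = ((3.1667)·(3.1667) + (0.1667)·(0.1667) + (3.1667)·(3.1667) + (-2.8333)·(-2.8333) + (-3.8333)·(-3.8333) + (0.1667)·(0.1667)) / 5 = 42.8333/5 = 8.5667
  S[U,V] = ((3.1667)·(-4.6667) + (0.1667)·(2.3333) + (3.1667)·(0.3333) + (-2.8333)·(-1.6667) + (-3.8333)·(2.3333) + (0.1667)·(1.3333)) / 5 = -17.3333/5 = -3.4667
  S[V,V] = ((-4.6667)·(-4.6667) + (2.3333)·(2.3333) + (0.3333)·(0.3333) + (-1.6667)·(-1.6667) + (2.3333)·(2.3333) + (1.3333)·(1.3333)) / 5 = 37.3333/5 = 7.4667

S is symmetric (S[j,i] = S[i,j]). Assembling:

S = [[8.5667, -3.4667],
 [-3.4667, 7.4667]]


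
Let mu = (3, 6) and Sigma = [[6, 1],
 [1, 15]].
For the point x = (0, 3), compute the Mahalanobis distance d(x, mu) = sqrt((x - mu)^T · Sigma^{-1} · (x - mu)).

Step 1 — centre the observation: (x - mu) = (-3, -3).

Step 2 — invert Sigma. det(Sigma) = 6·15 - (1)² = 89.
  Sigma^{-1} = (1/det) · [[d, -b], [-b, a]] = [[0.1685, -0.0112],
 [-0.0112, 0.0674]].

Step 3 — form the quadratic (x - mu)^T · Sigma^{-1} · (x - mu):
  Sigma^{-1} · (x - mu) = (-0.4719, -0.1685).
  (x - mu)^T · [Sigma^{-1} · (x - mu)] = (-3)·(-0.4719) + (-3)·(-0.1685) = 1.9213.

Step 4 — take square root: d = √(1.9213) ≈ 1.3861.

d(x, mu) = √(1.9213) ≈ 1.3861


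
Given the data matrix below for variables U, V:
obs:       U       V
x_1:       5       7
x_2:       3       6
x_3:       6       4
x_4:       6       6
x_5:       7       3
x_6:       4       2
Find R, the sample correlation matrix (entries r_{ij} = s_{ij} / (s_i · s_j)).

Step 1 — column means:
  mean(U) = (5 + 3 + 6 + 6 + 7 + 4) / 6 = 31/6 = 5.1667
  mean(V) = (7 + 6 + 4 + 6 + 3 + 2) / 6 = 28/6 = 4.6667

Step 2 — sample variances and covariances s[i,j] = (1/(n-1)) · Σ_k (x_{k,i} - mean_i) · (x_{k,j} - mean_j), with n-1 = 5:
  s[U,U] = ((-0.1667)·(-0.1667) + (-2.1667)·(-2.1667) + (0.8333)·(0.8333) + (0.8333)·(0.8333) + (1.8333)·(1.8333) + (-1.1667)·(-1.1667)) / 5 = 10.8333/5 = 2.1667
  s[U,V] = ((-0.1667)·(2.3333) + (-2.1667)·(1.3333) + (0.8333)·(-0.6667) + (0.8333)·(1.3333) + (1.8333)·(-1.6667) + (-1.1667)·(-2.6667)) / 5 = -2.6667/5 = -0.5333
  s[V,V] = ((2.3333)·(2.3333) + (1.3333)·(1.3333) + (-0.6667)·(-0.6667) + (1.3333)·(1.3333) + (-1.6667)·(-1.6667) + (-2.6667)·(-2.6667)) / 5 = 19.3333/5 = 3.8667
  Sample standard deviations s_i = √(s[i,i]):
  s(U) = √(2.1667) = 1.472
  s(V) = √(3.8667) = 1.9664

Step 3 — r_{ij} = s_{ij} / (s_i · s_j):
  r[U,U] = 1 (diagonal).
  r[U,V] = -0.5333 / (1.472 · 1.9664) = -0.5333 / 2.8944 = -0.1843
  r[V,V] = 1 (diagonal).

R is symmetric with unit diagonal. Assembling:

R = [[1, -0.1843],
 [-0.1843, 1]]


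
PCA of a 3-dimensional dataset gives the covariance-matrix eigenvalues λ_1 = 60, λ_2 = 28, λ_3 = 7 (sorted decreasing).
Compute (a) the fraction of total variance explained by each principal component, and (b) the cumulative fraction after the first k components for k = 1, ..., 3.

Step 1 — total variance = trace(Sigma) = Σ λ_i = 60 + 28 + 7 = 95.

Step 2 — fraction explained by component i = λ_i / Σ λ:
  PC1: 60/95 = 0.6316
  PC2: 28/95 = 0.2947
  PC3: 7/95 = 0.0737

Step 3 — cumulative fraction after k components = (λ_1 + ... + λ_k) / Σ λ:
  k = 1: 60/95 = 0.6316
  k = 2: (60 + 28)/95 = 88/95 = 0.9263
  k = 3: (60 + 28 + 7)/95 = 95/95 = 1

Summary (fraction, with percent):

explained: PC1 0.6316 (63.16%), PC2 0.2947 (29.47%), PC3 0.0737 (7.37%);  cumulative: 0.6316, 0.9263, 1


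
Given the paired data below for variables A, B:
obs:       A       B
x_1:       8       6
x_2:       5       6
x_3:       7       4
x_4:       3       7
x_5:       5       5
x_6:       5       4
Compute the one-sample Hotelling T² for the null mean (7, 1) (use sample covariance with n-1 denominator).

Step 1 — sample mean vector:
  mean(A) = (8 + 5 + 7 + 3 + 5 + 5) / 6 = 33/6 = 5.5
  mean(B) = (6 + 6 + 4 + 7 + 5 + 4) / 6 = 32/6 = 5.3333
  x̄ = (5.5, 5.3333),  deviation x̄ - mu_0 = (5.5, 5.3333) - (7, 1) = (-1.5, 4.3333).

Step 2 — sample covariance matrix, S[i,j] = (1/(n-1)) · Σ_k (x_{k,i} - mean_i) · (x_{k,j} - mean_j), divisor n-1 = 5:
  S[A,A] = ((2.5)·(2.5) + (-0.5)·(-0.5) + (1.5)·(1.5) + (-2.5)·(-2.5) + (-0.5)·(-0.5) + (-0.5)·(-0.5)) / 5 = 15.5/5 = 3.1
  S[A,B] = ((2.5)·(0.6667) + (-0.5)·(0.6667) + (1.5)·(-1.3333) + (-2.5)·(1.6667) + (-0.5)·(-0.3333) + (-0.5)·(-1.3333)) / 5 = -4/5 = -0.8
  S[B,B] = ((0.6667)·(0.6667) + (0.6667)·(0.6667) + (-1.3333)·(-1.3333) + (1.6667)·(1.6667) + (-0.3333)·(-0.3333) + (-1.3333)·(-1.3333)) / 5 = 7.3333/5 = 1.4667
  S = [[3.1, -0.8],
 [-0.8, 1.4667]].

Step 3 — invert S. det(S) = 3.1·1.4667 - (-0.8)² = 3.9067.
  S^{-1} = (1/det) · [[d, -b], [-b, a]] = [[0.3754, 0.2048],
 [0.2048, 0.7935]].

Step 4 — quadratic form (x̄ - mu_0)^T · S^{-1} · (x̄ - mu_0):
  S^{-1} · (x̄ - mu_0) = (0.3242, 3.1314),
  (x̄ - mu_0)^T · [...] = (-1.5)·(0.3242) + (4.3333)·(3.1314) = 13.083.

Step 5 — scale by n: T² = 6 · 13.083 = 78.4983.

T² ≈ 78.4983


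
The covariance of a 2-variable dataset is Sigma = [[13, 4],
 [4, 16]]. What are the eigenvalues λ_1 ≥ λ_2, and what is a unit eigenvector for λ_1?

Step 1 — characteristic polynomial of 2×2 Sigma:
  det(Sigma - λI) = λ² - trace · λ + det = 0.
  trace = 13 + 16 = 29, det = 13·16 - (4)² = 192.
Step 2 — discriminant:
  Δ = trace² - 4·det = 841 - 768 = 73.
Step 3 — eigenvalues:
  λ = (trace ± √Δ)/2 = (29 ± 8.544)/2,
  λ_1 = 18.772,  λ_2 = 10.228.

Step 4 — unit eigenvector for λ_1: solve (Sigma - λ_1 I)v = 0. First row:
  (13 - 18.772)·v_x + (4)·v_y = 0, i.e. (-5.772)·v_x + (4)·v_y = 0,
  so v ∝ (b, λ_1 - a) = (4, 5.772) = u.
  ||u|| = √((4)² + (5.772)²) = √(49.316) ≈ 7.0225,
  v_1 = u/||u|| ≈ (0.5696, 0.8219) (||v_1|| = 1).

λ_1 = 18.772,  λ_2 = 10.228;  v_1 ≈ (0.5696, 0.8219)


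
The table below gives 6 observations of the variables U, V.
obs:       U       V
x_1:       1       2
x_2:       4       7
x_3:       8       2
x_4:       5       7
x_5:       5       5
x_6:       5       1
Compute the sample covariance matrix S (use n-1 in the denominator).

Step 1 — column means:
  mean(U) = (1 + 4 + 8 + 5 + 5 + 5) / 6 = 28/6 = 4.6667
  mean(V) = (2 + 7 + 2 + 7 + 5 + 1) / 6 = 24/6 = 4

Step 2 — sample covariance S[i,j] = (1/(n-1)) · Σ_k (x_{k,i} - mean_i) · (x_{k,j} - mean_j), with n-1 = 5.
  S[U,U] = ((-3.6667)·(-3.6667) + (-0.6667)·(-0.6667) + (3.3333)·(3.3333) + (0.3333)·(0.3333) + (0.3333)·(0.3333) + (0.3333)·(0.3333)) / 5 = 25.3333/5 = 5.0667
  S[U,V] = ((-3.6667)·(-2) + (-0.6667)·(3) + (3.3333)·(-2) + (0.3333)·(3) + (0.3333)·(1) + (0.3333)·(-3)) / 5 = -1/5 = -0.2
  S[V,V] = ((-2)·(-2) + (3)·(3) + (-2)·(-2) + (3)·(3) + (1)·(1) + (-3)·(-3)) / 5 = 36/5 = 7.2

S is symmetric (S[j,i] = S[i,j]). Assembling:

S = [[5.0667, -0.2],
 [-0.2, 7.2]]


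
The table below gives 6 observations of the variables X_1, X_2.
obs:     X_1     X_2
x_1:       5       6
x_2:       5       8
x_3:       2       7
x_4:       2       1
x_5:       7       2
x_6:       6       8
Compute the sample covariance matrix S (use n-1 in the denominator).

Step 1 — column means:
  mean(X_1) = (5 + 5 + 2 + 2 + 7 + 6) / 6 = 27/6 = 4.5
  mean(X_2) = (6 + 8 + 7 + 1 + 2 + 8) / 6 = 32/6 = 5.3333

Step 2 — sample covariance S[i,j] = (1/(n-1)) · Σ_k (x_{k,i} - mean_i) · (x_{k,j} - mean_j), with n-1 = 5.
  S[X_1,X_1] = ((0.5)·(0.5) + (0.5)·(0.5) + (-2.5)·(-2.5) + (-2.5)·(-2.5) + (2.5)·(2.5) + (1.5)·(1.5)) / 5 = 21.5/5 = 4.3
  S[X_1,X_2] = ((0.5)·(0.6667) + (0.5)·(2.6667) + (-2.5)·(1.6667) + (-2.5)·(-4.3333) + (2.5)·(-3.3333) + (1.5)·(2.6667)) / 5 = 4/5 = 0.8
  S[X_2,X_2] = ((0.6667)·(0.6667) + (2.6667)·(2.6667) + (1.6667)·(1.6667) + (-4.3333)·(-4.3333) + (-3.3333)·(-3.3333) + (2.6667)·(2.6667)) / 5 = 47.3333/5 = 9.4667

S is symmetric (S[j,i] = S[i,j]). Assembling:

S = [[4.3, 0.8],
 [0.8, 9.4667]]


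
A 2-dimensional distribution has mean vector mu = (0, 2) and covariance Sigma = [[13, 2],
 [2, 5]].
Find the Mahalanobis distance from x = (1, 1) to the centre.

Step 1 — centre the observation: (x - mu) = (1, -1).

Step 2 — invert Sigma. det(Sigma) = 13·5 - (2)² = 61.
  Sigma^{-1} = (1/det) · [[d, -b], [-b, a]] = [[0.082, -0.0328],
 [-0.0328, 0.2131]].

Step 3 — form the quadratic (x - mu)^T · Sigma^{-1} · (x - mu):
  Sigma^{-1} · (x - mu) = (0.1148, -0.2459).
  (x - mu)^T · [Sigma^{-1} · (x - mu)] = (1)·(0.1148) + (-1)·(-0.2459) = 0.3607.

Step 4 — take square root: d = √(0.3607) ≈ 0.6005.

d(x, mu) = √(0.3607) ≈ 0.6005


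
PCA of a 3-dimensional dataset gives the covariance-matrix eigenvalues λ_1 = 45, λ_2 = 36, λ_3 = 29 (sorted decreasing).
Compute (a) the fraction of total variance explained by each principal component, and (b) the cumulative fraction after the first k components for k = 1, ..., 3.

Step 1 — total variance = trace(Sigma) = Σ λ_i = 45 + 36 + 29 = 110.

Step 2 — fraction explained by component i = λ_i / Σ λ:
  PC1: 45/110 = 0.4091
  PC2: 36/110 = 0.3273
  PC3: 29/110 = 0.2636

Step 3 — cumulative fraction after k components = (λ_1 + ... + λ_k) / Σ λ:
  k = 1: 45/110 = 0.4091
  k = 2: (45 + 36)/110 = 81/110 = 0.7364
  k = 3: (45 + 36 + 29)/110 = 110/110 = 1

Summary (fraction, with percent):

explained: PC1 0.4091 (40.91%), PC2 0.3273 (32.73%), PC3 0.2636 (26.36%);  cumulative: 0.4091, 0.7364, 1


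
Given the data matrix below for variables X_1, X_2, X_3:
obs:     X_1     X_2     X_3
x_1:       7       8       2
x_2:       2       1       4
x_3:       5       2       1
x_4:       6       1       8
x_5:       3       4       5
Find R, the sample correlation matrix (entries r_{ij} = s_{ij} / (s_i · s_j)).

Step 1 — column means:
  mean(X_1) = (7 + 2 + 5 + 6 + 3) / 5 = 23/5 = 4.6
  mean(X_2) = (8 + 1 + 2 + 1 + 4) / 5 = 16/5 = 3.2
  mean(X_3) = (2 + 4 + 1 + 8 + 5) / 5 = 20/5 = 4

Step 2 — sample variances and covariances s[i,j] = (1/(n-1)) · Σ_k (x_{k,i} - mean_i) · (x_{k,j} - mean_j), with n-1 = 4:
  s[X_1,X_1] = ((2.4)·(2.4) + (-2.6)·(-2.6) + (0.4)·(0.4) + (1.4)·(1.4) + (-1.6)·(-1.6)) / 4 = 17.2/4 = 4.3
  s[X_1,X_2] = ((2.4)·(4.8) + (-2.6)·(-2.2) + (0.4)·(-1.2) + (1.4)·(-2.2) + (-1.6)·(0.8)) / 4 = 12.4/4 = 3.1
  s[X_1,X_3] = ((2.4)·(-2) + (-2.6)·(0) + (0.4)·(-3) + (1.4)·(4) + (-1.6)·(1)) / 4 = -2/4 = -0.5
  s[X_2,X_2] = ((4.8)·(4.8) + (-2.2)·(-2.2) + (-1.2)·(-1.2) + (-2.2)·(-2.2) + (0.8)·(0.8)) / 4 = 34.8/4 = 8.7
  s[X_2,X_3] = ((4.8)·(-2) + (-2.2)·(0) + (-1.2)·(-3) + (-2.2)·(4) + (0.8)·(1)) / 4 = -14/4 = -3.5
  s[X_3,X_3] = ((-2)·(-2) + (0)·(0) + (-3)·(-3) + (4)·(4) + (1)·(1)) / 4 = 30/4 = 7.5
  Sample standard deviations s_i = √(s[i,i]):
  s(X_1) = √(4.3) = 2.0736
  s(X_2) = √(8.7) = 2.9496
  s(X_3) = √(7.5) = 2.7386

Step 3 — r_{ij} = s_{ij} / (s_i · s_j):
  r[X_1,X_1] = 1 (diagonal).
  r[X_1,X_2] = 3.1 / (2.0736 · 2.9496) = 3.1 / 6.1164 = 0.5068
  r[X_1,X_3] = -0.5 / (2.0736 · 2.7386) = -0.5 / 5.6789 = -0.088
  r[X_2,X_2] = 1 (diagonal).
  r[X_2,X_3] = -3.5 / (2.9496 · 2.7386) = -3.5 / 8.0777 = -0.4333
  r[X_3,X_3] = 1 (diagonal).

R is symmetric with unit diagonal. Assembling:

R = [[1, 0.5068, -0.088],
 [0.5068, 1, -0.4333],
 [-0.088, -0.4333, 1]]


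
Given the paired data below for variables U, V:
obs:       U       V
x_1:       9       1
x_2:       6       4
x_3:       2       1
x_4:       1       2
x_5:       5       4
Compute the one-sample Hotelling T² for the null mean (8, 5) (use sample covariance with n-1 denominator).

Step 1 — sample mean vector:
  mean(U) = (9 + 6 + 2 + 1 + 5) / 5 = 23/5 = 4.6
  mean(V) = (1 + 4 + 1 + 2 + 4) / 5 = 12/5 = 2.4
  x̄ = (4.6, 2.4),  deviation x̄ - mu_0 = (4.6, 2.4) - (8, 5) = (-3.4, -2.6).

Step 2 — sample covariance matrix, S[i,j] = (1/(n-1)) · Σ_k (x_{k,i} - mean_i) · (x_{k,j} - mean_j), divisor n-1 = 4:
  S[U,U] = ((4.4)·(4.4) + (1.4)·(1.4) + (-2.6)·(-2.6) + (-3.6)·(-3.6) + (0.4)·(0.4)) / 4 = 41.2/4 = 10.3
  S[U,V] = ((4.4)·(-1.4) + (1.4)·(1.6) + (-2.6)·(-1.4) + (-3.6)·(-0.4) + (0.4)·(1.6)) / 4 = 1.8/4 = 0.45
  S[V,V] = ((-1.4)·(-1.4) + (1.6)·(1.6) + (-1.4)·(-1.4) + (-0.4)·(-0.4) + (1.6)·(1.6)) / 4 = 9.2/4 = 2.3
  S = [[10.3, 0.45],
 [0.45, 2.3]].

Step 3 — invert S. det(S) = 10.3·2.3 - (0.45)² = 23.4875.
  S^{-1} = (1/det) · [[d, -b], [-b, a]] = [[0.0979, -0.0192],
 [-0.0192, 0.4385]].

Step 4 — quadratic form (x̄ - mu_0)^T · S^{-1} · (x̄ - mu_0):
  S^{-1} · (x̄ - mu_0) = (-0.2831, -1.075),
  (x̄ - mu_0)^T · [...] = (-3.4)·(-0.2831) + (-2.6)·(-1.075) = 3.7577.

Step 5 — scale by n: T² = 5 · 3.7577 = 18.7887.

T² ≈ 18.7887


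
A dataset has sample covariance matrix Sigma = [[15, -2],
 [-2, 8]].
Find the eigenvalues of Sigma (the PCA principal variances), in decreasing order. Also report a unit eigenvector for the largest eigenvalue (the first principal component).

Step 1 — characteristic polynomial of 2×2 Sigma:
  det(Sigma - λI) = λ² - trace · λ + det = 0.
  trace = 15 + 8 = 23, det = 15·8 - (-2)² = 116.
Step 2 — discriminant:
  Δ = trace² - 4·det = 529 - 464 = 65.
Step 3 — eigenvalues:
  λ = (trace ± √Δ)/2 = (23 ± 8.0623)/2,
  λ_1 = 15.5311,  λ_2 = 7.4689.

Step 4 — unit eigenvector for λ_1: solve (Sigma - λ_1 I)v = 0. First row:
  (15 - 15.5311)·v_x + (-2)·v_y = 0, i.e. (-0.5311)·v_x + (-2)·v_y = 0,
  so v ∝ (b, λ_1 - a) = (-2, 0.5311); multiply by -1 so the first entry is positive: u = (2, -0.5311).
  ||u|| = √((2)² + (-0.5311)²) = √(4.2821) ≈ 2.0693,
  v_1 = u/||u|| ≈ (0.9665, -0.2567) (||v_1|| = 1).

λ_1 = 15.5311,  λ_2 = 7.4689;  v_1 ≈ (0.9665, -0.2567)


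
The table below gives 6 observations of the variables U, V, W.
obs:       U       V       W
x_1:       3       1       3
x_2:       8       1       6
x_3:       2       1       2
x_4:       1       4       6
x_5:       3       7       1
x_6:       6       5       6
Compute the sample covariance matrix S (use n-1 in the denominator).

Step 1 — column means:
  mean(U) = (3 + 8 + 2 + 1 + 3 + 6) / 6 = 23/6 = 3.8333
  mean(V) = (1 + 1 + 1 + 4 + 7 + 5) / 6 = 19/6 = 3.1667
  mean(W) = (3 + 6 + 2 + 6 + 1 + 6) / 6 = 24/6 = 4

Step 2 — sample covariance S[i,j] = (1/(n-1)) · Σ_k (x_{k,i} - mean_i) · (x_{k,j} - mean_j), with n-1 = 5.
  S[U,U] = ((-0.8333)·(-0.8333) + (4.1667)·(4.1667) + (-1.8333)·(-1.8333) + (-2.8333)·(-2.8333) + (-0.8333)·(-0.8333) + (2.1667)·(2.1667)) / 5 = 34.8333/5 = 6.9667
  S[U,V] = ((-0.8333)·(-2.1667) + (4.1667)·(-2.1667) + (-1.8333)·(-2.1667) + (-2.8333)·(0.8333) + (-0.8333)·(3.8333) + (2.1667)·(1.8333)) / 5 = -4.8333/5 = -0.9667
  S[U,W] = ((-0.8333)·(-1) + (4.1667)·(2) + (-1.8333)·(-2) + (-2.8333)·(2) + (-0.8333)·(-3) + (2.1667)·(2)) / 5 = 14/5 = 2.8
  S[V,V] = ((-2.1667)·(-2.1667) + (-2.1667)·(-2.1667) + (-2.1667)·(-2.1667) + (0.8333)·(0.8333) + (3.8333)·(3.8333) + (1.8333)·(1.8333)) / 5 = 32.8333/5 = 6.5667
  S[V,W] = ((-2.1667)·(-1) + (-2.1667)·(2) + (-2.1667)·(-2) + (0.8333)·(2) + (3.8333)·(-3) + (1.8333)·(2)) / 5 = -4/5 = -0.8
  S[W,W] = ((-1)·(-1) + (2)·(2) + (-2)·(-2) + (2)·(2) + (-3)·(-3) + (2)·(2)) / 5 = 26/5 = 5.2

S is symmetric (S[j,i] = S[i,j]). Assembling:

S = [[6.9667, -0.9667, 2.8],
 [-0.9667, 6.5667, -0.8],
 [2.8, -0.8, 5.2]]


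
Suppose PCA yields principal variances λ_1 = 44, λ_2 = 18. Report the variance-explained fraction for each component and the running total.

Step 1 — total variance = trace(Sigma) = Σ λ_i = 44 + 18 = 62.

Step 2 — fraction explained by component i = λ_i / Σ λ:
  PC1: 44/62 = 0.7097
  PC2: 18/62 = 0.2903

Step 3 — cumulative fraction after k components = (λ_1 + ... + λ_k) / Σ λ:
  k = 1: 44/62 = 0.7097
  k = 2: (44 + 18)/62 = 62/62 = 1

Summary (fraction, with percent):

explained: PC1 0.7097 (70.97%), PC2 0.2903 (29.03%);  cumulative: 0.7097, 1


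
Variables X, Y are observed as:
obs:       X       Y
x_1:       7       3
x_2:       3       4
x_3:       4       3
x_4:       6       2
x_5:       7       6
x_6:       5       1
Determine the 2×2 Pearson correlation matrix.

Step 1 — column means:
  mean(X) = (7 + 3 + 4 + 6 + 7 + 5) / 6 = 32/6 = 5.3333
  mean(Y) = (3 + 4 + 3 + 2 + 6 + 1) / 6 = 19/6 = 3.1667

Step 2 — sample variances and covariances s[i,j] = (1/(n-1)) · Σ_k (x_{k,i} - mean_i) · (x_{k,j} - mean_j), with n-1 = 5:
  s[X,X] = ((1.6667)·(1.6667) + (-2.3333)·(-2.3333) + (-1.3333)·(-1.3333) + (0.6667)·(0.6667) + (1.6667)·(1.6667) + (-0.3333)·(-0.3333)) / 5 = 13.3333/5 = 2.6667
  s[X,Y] = ((1.6667)·(-0.1667) + (-2.3333)·(0.8333) + (-1.3333)·(-0.1667) + (0.6667)·(-1.1667) + (1.6667)·(2.8333) + (-0.3333)·(-2.1667)) / 5 = 2.6667/5 = 0.5333
  s[Y,Y] = ((-0.1667)·(-0.1667) + (0.8333)·(0.8333) + (-0.1667)·(-0.1667) + (-1.1667)·(-1.1667) + (2.8333)·(2.8333) + (-2.1667)·(-2.1667)) / 5 = 14.8333/5 = 2.9667
  Sample standard deviations s_i = √(s[i,i]):
  s(X) = √(2.6667) = 1.633
  s(Y) = √(2.9667) = 1.7224

Step 3 — r_{ij} = s_{ij} / (s_i · s_j):
  r[X,X] = 1 (diagonal).
  r[X,Y] = 0.5333 / (1.633 · 1.7224) = 0.5333 / 2.8127 = 0.1896
  r[Y,Y] = 1 (diagonal).

R is symmetric with unit diagonal. Assembling:

R = [[1, 0.1896],
 [0.1896, 1]]


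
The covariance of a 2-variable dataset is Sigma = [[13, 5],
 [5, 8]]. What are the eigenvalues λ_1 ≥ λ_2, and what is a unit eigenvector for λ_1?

Step 1 — characteristic polynomial of 2×2 Sigma:
  det(Sigma - λI) = λ² - trace · λ + det = 0.
  trace = 13 + 8 = 21, det = 13·8 - (5)² = 79.
Step 2 — discriminant:
  Δ = trace² - 4·det = 441 - 316 = 125.
Step 3 — eigenvalues:
  λ = (trace ± √Δ)/2 = (21 ± 11.1803)/2,
  λ_1 = 16.0902,  λ_2 = 4.9098.

Step 4 — unit eigenvector for λ_1: solve (Sigma - λ_1 I)v = 0. First row:
  (13 - 16.0902)·v_x + (5)·v_y = 0, i.e. (-3.0902)·v_x + (5)·v_y = 0,
  so v ∝ (b, λ_1 - a) = (5, 3.0902) = u.
  ||u|| = √((5)² + (3.0902)²) = √(34.5492) ≈ 5.8779,
  v_1 = u/||u|| ≈ (0.8507, 0.5257) (||v_1|| = 1).

λ_1 = 16.0902,  λ_2 = 4.9098;  v_1 ≈ (0.8507, 0.5257)


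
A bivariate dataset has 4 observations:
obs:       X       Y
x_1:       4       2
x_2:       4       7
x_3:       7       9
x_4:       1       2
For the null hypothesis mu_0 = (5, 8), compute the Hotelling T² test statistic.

Step 1 — sample mean vector:
  mean(X) = (4 + 4 + 7 + 1) / 4 = 16/4 = 4
  mean(Y) = (2 + 7 + 9 + 2) / 4 = 20/4 = 5
  x̄ = (4, 5),  deviation x̄ - mu_0 = (4, 5) - (5, 8) = (-1, -3).

Step 2 — sample covariance matrix, S[i,j] = (1/(n-1)) · Σ_k (x_{k,i} - mean_i) · (x_{k,j} - mean_j), divisor n-1 = 3:
  S[X,X] = ((0)·(0) + (0)·(0) + (3)·(3) + (-3)·(-3)) / 3 = 18/3 = 6
  S[X,Y] = ((0)·(-3) + (0)·(2) + (3)·(4) + (-3)·(-3)) / 3 = 21/3 = 7
  S[Y,Y] = ((-3)·(-3) + (2)·(2) + (4)·(4) + (-3)·(-3)) / 3 = 38/3 = 12.6667
  S = [[6, 7],
 [7, 12.6667]].

Step 3 — invert S. det(S) = 6·12.6667 - (7)² = 27.
  S^{-1} = (1/det) · [[d, -b], [-b, a]] = [[0.4691, -0.2593],
 [-0.2593, 0.2222]].

Step 4 — quadratic form (x̄ - mu_0)^T · S^{-1} · (x̄ - mu_0):
  S^{-1} · (x̄ - mu_0) = (0.3086, -0.4074),
  (x̄ - mu_0)^T · [...] = (-1)·(0.3086) + (-3)·(-0.4074) = 0.9136.

Step 5 — scale by n: T² = 4 · 0.9136 = 3.6543.

T² ≈ 3.6543


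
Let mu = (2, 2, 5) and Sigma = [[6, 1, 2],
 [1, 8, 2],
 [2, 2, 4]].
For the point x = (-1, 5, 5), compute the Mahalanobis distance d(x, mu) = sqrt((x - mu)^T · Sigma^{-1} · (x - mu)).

Step 1 — centre the observation: (x - mu) = (-3, 3, 0).

Step 2 — invert Sigma (cofactor / det for 3×3, or solve directly):
  Sigma^{-1} = [[0.2, 0, -0.1],
 [0, 0.1429, -0.0714],
 [-0.1, -0.0714, 0.3357]].

Step 3 — form the quadratic (x - mu)^T · Sigma^{-1} · (x - mu):
  Sigma^{-1} · (x - mu) = (-0.6, 0.4286, 0.0857).
  (x - mu)^T · [Sigma^{-1} · (x - mu)] = (-3)·(-0.6) + (3)·(0.4286) + (0)·(0.0857) = 3.0857.

Step 4 — take square root: d = √(3.0857) ≈ 1.7566.

d(x, mu) = √(3.0857) ≈ 1.7566


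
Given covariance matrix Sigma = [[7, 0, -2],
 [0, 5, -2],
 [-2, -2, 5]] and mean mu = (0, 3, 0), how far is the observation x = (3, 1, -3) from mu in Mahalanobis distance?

Step 1 — centre the observation: (x - mu) = (3, -2, -3).

Step 2 — invert Sigma (cofactor / det for 3×3, or solve directly):
  Sigma^{-1} = [[0.1654, 0.0315, 0.0787],
 [0.0315, 0.2441, 0.1102],
 [0.0787, 0.1102, 0.2756]].

Step 3 — form the quadratic (x - mu)^T · Sigma^{-1} · (x - mu):
  Sigma^{-1} · (x - mu) = (0.1969, -0.7244, -0.811).
  (x - mu)^T · [Sigma^{-1} · (x - mu)] = (3)·(0.1969) + (-2)·(-0.7244) + (-3)·(-0.811) = 4.4724.

Step 4 — take square root: d = √(4.4724) ≈ 2.1148.

d(x, mu) = √(4.4724) ≈ 2.1148


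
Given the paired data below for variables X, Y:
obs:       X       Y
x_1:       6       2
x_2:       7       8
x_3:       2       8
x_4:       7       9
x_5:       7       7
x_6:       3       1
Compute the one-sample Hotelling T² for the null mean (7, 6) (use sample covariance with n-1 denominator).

Step 1 — sample mean vector:
  mean(X) = (6 + 7 + 2 + 7 + 7 + 3) / 6 = 32/6 = 5.3333
  mean(Y) = (2 + 8 + 8 + 9 + 7 + 1) / 6 = 35/6 = 5.8333
  x̄ = (5.3333, 5.8333),  deviation x̄ - mu_0 = (5.3333, 5.8333) - (7, 6) = (-1.6667, -0.1667).

Step 2 — sample covariance matrix, S[i,j] = (1/(n-1)) · Σ_k (x_{k,i} - mean_i) · (x_{k,j} - mean_j), divisor n-1 = 5:
  S[X,X] = ((0.6667)·(0.6667) + (1.6667)·(1.6667) + (-3.3333)·(-3.3333) + (1.6667)·(1.6667) + (1.6667)·(1.6667) + (-2.3333)·(-2.3333)) / 5 = 25.3333/5 = 5.0667
  S[X,Y] = ((0.6667)·(-3.8333) + (1.6667)·(2.1667) + (-3.3333)·(2.1667) + (1.6667)·(3.1667) + (1.6667)·(1.1667) + (-2.3333)·(-4.8333)) / 5 = 12.3333/5 = 2.4667
  S[Y,Y] = ((-3.8333)·(-3.8333) + (2.1667)·(2.1667) + (2.1667)·(2.1667) + (3.1667)·(3.1667) + (1.1667)·(1.1667) + (-4.8333)·(-4.8333)) / 5 = 58.8333/5 = 11.7667
  S = [[5.0667, 2.4667],
 [2.4667, 11.7667]].

Step 3 — invert S. det(S) = 5.0667·11.7667 - (2.4667)² = 53.5333.
  S^{-1} = (1/det) · [[d, -b], [-b, a]] = [[0.2198, -0.0461],
 [-0.0461, 0.0946]].

Step 4 — quadratic form (x̄ - mu_0)^T · S^{-1} · (x̄ - mu_0):
  S^{-1} · (x̄ - mu_0) = (-0.3587, 0.061),
  (x̄ - mu_0)^T · [...] = (-1.6667)·(-0.3587) + (-0.1667)·(0.061) = 0.5876.

Step 5 — scale by n: T² = 6 · 0.5876 = 3.5255.

T² ≈ 3.5255


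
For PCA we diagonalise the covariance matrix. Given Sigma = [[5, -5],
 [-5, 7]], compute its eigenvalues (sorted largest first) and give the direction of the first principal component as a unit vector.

Step 1 — characteristic polynomial of 2×2 Sigma:
  det(Sigma - λI) = λ² - trace · λ + det = 0.
  trace = 5 + 7 = 12, det = 5·7 - (-5)² = 10.
Step 2 — discriminant:
  Δ = trace² - 4·det = 144 - 40 = 104.
Step 3 — eigenvalues:
  λ = (trace ± √Δ)/2 = (12 ± 10.198)/2,
  λ_1 = 11.099,  λ_2 = 0.901.

Step 4 — unit eigenvector for λ_1: solve (Sigma - λ_1 I)v = 0. First row:
  (5 - 11.099)·v_x + (-5)·v_y = 0, i.e. (-6.099)·v_x + (-5)·v_y = 0,
  so v ∝ (b, λ_1 - a) = (-5, 6.099); multiply by -1 so the first entry is positive: u = (5, -6.099).
  ||u|| = √((5)² + (-6.099)²) = √(62.198) ≈ 7.8866,
  v_1 = u/||u|| ≈ (0.634, -0.7733) (||v_1|| = 1).

λ_1 = 11.099,  λ_2 = 0.901;  v_1 ≈ (0.634, -0.7733)


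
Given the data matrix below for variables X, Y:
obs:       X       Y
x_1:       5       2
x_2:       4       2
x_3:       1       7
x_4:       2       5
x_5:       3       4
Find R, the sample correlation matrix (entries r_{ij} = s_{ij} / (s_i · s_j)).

Step 1 — column means:
  mean(X) = (5 + 4 + 1 + 2 + 3) / 5 = 15/5 = 3
  mean(Y) = (2 + 2 + 7 + 5 + 4) / 5 = 20/5 = 4

Step 2 — sample variances and covariances s[i,j] = (1/(n-1)) · Σ_k (x_{k,i} - mean_i) · (x_{k,j} - mean_j), with n-1 = 4:
  s[X,X] = ((2)·(2) + (1)·(1) + (-2)·(-2) + (-1)·(-1) + (0)·(0)) / 4 = 10/4 = 2.5
  s[X,Y] = ((2)·(-2) + (1)·(-2) + (-2)·(3) + (-1)·(1) + (0)·(0)) / 4 = -13/4 = -3.25
  s[Y,Y] = ((-2)·(-2) + (-2)·(-2) + (3)·(3) + (1)·(1) + (0)·(0)) / 4 = 18/4 = 4.5
  Sample standard deviations s_i = √(s[i,i]):
  s(X) = √(2.5) = 1.5811
  s(Y) = √(4.5) = 2.1213

Step 3 — r_{ij} = s_{ij} / (s_i · s_j):
  r[X,X] = 1 (diagonal).
  r[X,Y] = -3.25 / (1.5811 · 2.1213) = -3.25 / 3.3541 = -0.969
  r[Y,Y] = 1 (diagonal).

R is symmetric with unit diagonal. Assembling:

R = [[1, -0.969],
 [-0.969, 1]]


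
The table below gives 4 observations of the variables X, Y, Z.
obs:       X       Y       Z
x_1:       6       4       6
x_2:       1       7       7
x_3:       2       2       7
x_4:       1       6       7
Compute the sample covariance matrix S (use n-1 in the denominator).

Step 1 — column means:
  mean(X) = (6 + 1 + 2 + 1) / 4 = 10/4 = 2.5
  mean(Y) = (4 + 7 + 2 + 6) / 4 = 19/4 = 4.75
  mean(Z) = (6 + 7 + 7 + 7) / 4 = 27/4 = 6.75

Step 2 — sample covariance S[i,j] = (1/(n-1)) · Σ_k (x_{k,i} - mean_i) · (x_{k,j} - mean_j), with n-1 = 3.
  S[X,X] = ((3.5)·(3.5) + (-1.5)·(-1.5) + (-0.5)·(-0.5) + (-1.5)·(-1.5)) / 3 = 17/3 = 5.6667
  S[X,Y] = ((3.5)·(-0.75) + (-1.5)·(2.25) + (-0.5)·(-2.75) + (-1.5)·(1.25)) / 3 = -6.5/3 = -2.1667
  S[X,Z] = ((3.5)·(-0.75) + (-1.5)·(0.25) + (-0.5)·(0.25) + (-1.5)·(0.25)) / 3 = -3.5/3 = -1.1667
  S[Y,Y] = ((-0.75)·(-0.75) + (2.25)·(2.25) + (-2.75)·(-2.75) + (1.25)·(1.25)) / 3 = 14.75/3 = 4.9167
  S[Y,Z] = ((-0.75)·(-0.75) + (2.25)·(0.25) + (-2.75)·(0.25) + (1.25)·(0.25)) / 3 = 0.75/3 = 0.25
  S[Z,Z] = ((-0.75)·(-0.75) + (0.25)·(0.25) + (0.25)·(0.25) + (0.25)·(0.25)) / 3 = 0.75/3 = 0.25

S is symmetric (S[j,i] = S[i,j]). Assembling:

S = [[5.6667, -2.1667, -1.1667],
 [-2.1667, 4.9167, 0.25],
 [-1.1667, 0.25, 0.25]]


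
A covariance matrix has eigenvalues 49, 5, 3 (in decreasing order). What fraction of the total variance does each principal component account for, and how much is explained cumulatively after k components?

Step 1 — total variance = trace(Sigma) = Σ λ_i = 49 + 5 + 3 = 57.

Step 2 — fraction explained by component i = λ_i / Σ λ:
  PC1: 49/57 = 0.8596
  PC2: 5/57 = 0.0877
  PC3: 3/57 = 0.0526

Step 3 — cumulative fraction after k components = (λ_1 + ... + λ_k) / Σ λ:
  k = 1: 49/57 = 0.8596
  k = 2: (49 + 5)/57 = 54/57 = 0.9474
  k = 3: (49 + 5 + 3)/57 = 57/57 = 1

Summary (fraction, with percent):

explained: PC1 0.8596 (85.96%), PC2 0.0877 (8.77%), PC3 0.0526 (5.26%);  cumulative: 0.8596, 0.9474, 1


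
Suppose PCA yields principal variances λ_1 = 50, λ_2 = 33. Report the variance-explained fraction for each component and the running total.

Step 1 — total variance = trace(Sigma) = Σ λ_i = 50 + 33 = 83.

Step 2 — fraction explained by component i = λ_i / Σ λ:
  PC1: 50/83 = 0.6024
  PC2: 33/83 = 0.3976

Step 3 — cumulative fraction after k components = (λ_1 + ... + λ_k) / Σ λ:
  k = 1: 50/83 = 0.6024
  k = 2: (50 + 33)/83 = 83/83 = 1

Summary (fraction, with percent):

explained: PC1 0.6024 (60.24%), PC2 0.3976 (39.76%);  cumulative: 0.6024, 1


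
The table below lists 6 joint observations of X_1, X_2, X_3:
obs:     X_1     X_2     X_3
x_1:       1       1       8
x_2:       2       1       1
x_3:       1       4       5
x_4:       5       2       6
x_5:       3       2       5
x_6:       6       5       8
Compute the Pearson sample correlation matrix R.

Step 1 — column means:
  mean(X_1) = (1 + 2 + 1 + 5 + 3 + 6) / 6 = 18/6 = 3
  mean(X_2) = (1 + 1 + 4 + 2 + 2 + 5) / 6 = 15/6 = 2.5
  mean(X_3) = (8 + 1 + 5 + 6 + 5 + 8) / 6 = 33/6 = 5.5

Step 2 — sample variances and covariances s[i,j] = (1/(n-1)) · Σ_k (x_{k,i} - mean_i) · (x_{k,j} - mean_j), with n-1 = 5:
  s[X_1,X_1] = ((-2)·(-2) + (-1)·(-1) + (-2)·(-2) + (2)·(2) + (0)·(0) + (3)·(3)) / 5 = 22/5 = 4.4
  s[X_1,X_2] = ((-2)·(-1.5) + (-1)·(-1.5) + (-2)·(1.5) + (2)·(-0.5) + (0)·(-0.5) + (3)·(2.5)) / 5 = 8/5 = 1.6
  s[X_1,X_3] = ((-2)·(2.5) + (-1)·(-4.5) + (-2)·(-0.5) + (2)·(0.5) + (0)·(-0.5) + (3)·(2.5)) / 5 = 9/5 = 1.8
  s[X_2,X_2] = ((-1.5)·(-1.5) + (-1.5)·(-1.5) + (1.5)·(1.5) + (-0.5)·(-0.5) + (-0.5)·(-0.5) + (2.5)·(2.5)) / 5 = 13.5/5 = 2.7
  s[X_2,X_3] = ((-1.5)·(2.5) + (-1.5)·(-4.5) + (1.5)·(-0.5) + (-0.5)·(0.5) + (-0.5)·(-0.5) + (2.5)·(2.5)) / 5 = 8.5/5 = 1.7
  s[X_3,X_3] = ((2.5)·(2.5) + (-4.5)·(-4.5) + (-0.5)·(-0.5) + (0.5)·(0.5) + (-0.5)·(-0.5) + (2.5)·(2.5)) / 5 = 33.5/5 = 6.7
  Sample standard deviations s_i = √(s[i,i]):
  s(X_1) = √(4.4) = 2.0976
  s(X_2) = √(2.7) = 1.6432
  s(X_3) = √(6.7) = 2.5884

Step 3 — r_{ij} = s_{ij} / (s_i · s_j):
  r[X_1,X_1] = 1 (diagonal).
  r[X_1,X_2] = 1.6 / (2.0976 · 1.6432) = 1.6 / 3.4467 = 0.4642
  r[X_1,X_3] = 1.8 / (2.0976 · 2.5884) = 1.8 / 5.4295 = 0.3315
  r[X_2,X_2] = 1 (diagonal).
  r[X_2,X_3] = 1.7 / (1.6432 · 2.5884) = 1.7 / 4.2532 = 0.3997
  r[X_3,X_3] = 1 (diagonal).

R is symmetric with unit diagonal. Assembling:

R = [[1, 0.4642, 0.3315],
 [0.4642, 1, 0.3997],
 [0.3315, 0.3997, 1]]


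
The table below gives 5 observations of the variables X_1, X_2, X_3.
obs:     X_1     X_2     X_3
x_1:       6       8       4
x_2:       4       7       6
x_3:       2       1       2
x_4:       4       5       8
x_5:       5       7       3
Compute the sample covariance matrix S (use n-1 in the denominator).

Step 1 — column means:
  mean(X_1) = (6 + 4 + 2 + 4 + 5) / 5 = 21/5 = 4.2
  mean(X_2) = (8 + 7 + 1 + 5 + 7) / 5 = 28/5 = 5.6
  mean(X_3) = (4 + 6 + 2 + 8 + 3) / 5 = 23/5 = 4.6

Step 2 — sample covariance S[i,j] = (1/(n-1)) · Σ_k (x_{k,i} - mean_i) · (x_{k,j} - mean_j), with n-1 = 4.
  S[X_1,X_1] = ((1.8)·(1.8) + (-0.2)·(-0.2) + (-2.2)·(-2.2) + (-0.2)·(-0.2) + (0.8)·(0.8)) / 4 = 8.8/4 = 2.2
  S[X_1,X_2] = ((1.8)·(2.4) + (-0.2)·(1.4) + (-2.2)·(-4.6) + (-0.2)·(-0.6) + (0.8)·(1.4)) / 4 = 15.4/4 = 3.85
  S[X_1,X_3] = ((1.8)·(-0.6) + (-0.2)·(1.4) + (-2.2)·(-2.6) + (-0.2)·(3.4) + (0.8)·(-1.6)) / 4 = 2.4/4 = 0.6
  S[X_2,X_2] = ((2.4)·(2.4) + (1.4)·(1.4) + (-4.6)·(-4.6) + (-0.6)·(-0.6) + (1.4)·(1.4)) / 4 = 31.2/4 = 7.8
  S[X_2,X_3] = ((2.4)·(-0.6) + (1.4)·(1.4) + (-4.6)·(-2.6) + (-0.6)·(3.4) + (1.4)·(-1.6)) / 4 = 8.2/4 = 2.05
  S[X_3,X_3] = ((-0.6)·(-0.6) + (1.4)·(1.4) + (-2.6)·(-2.6) + (3.4)·(3.4) + (-1.6)·(-1.6)) / 4 = 23.2/4 = 5.8

S is symmetric (S[j,i] = S[i,j]). Assembling:

S = [[2.2, 3.85, 0.6],
 [3.85, 7.8, 2.05],
 [0.6, 2.05, 5.8]]


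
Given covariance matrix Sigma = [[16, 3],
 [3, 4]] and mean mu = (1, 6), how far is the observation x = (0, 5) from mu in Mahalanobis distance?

Step 1 — centre the observation: (x - mu) = (-1, -1).

Step 2 — invert Sigma. det(Sigma) = 16·4 - (3)² = 55.
  Sigma^{-1} = (1/det) · [[d, -b], [-b, a]] = [[0.0727, -0.0545],
 [-0.0545, 0.2909]].

Step 3 — form the quadratic (x - mu)^T · Sigma^{-1} · (x - mu):
  Sigma^{-1} · (x - mu) = (-0.0182, -0.2364).
  (x - mu)^T · [Sigma^{-1} · (x - mu)] = (-1)·(-0.0182) + (-1)·(-0.2364) = 0.2545.

Step 4 — take square root: d = √(0.2545) ≈ 0.5045.

d(x, mu) = √(0.2545) ≈ 0.5045


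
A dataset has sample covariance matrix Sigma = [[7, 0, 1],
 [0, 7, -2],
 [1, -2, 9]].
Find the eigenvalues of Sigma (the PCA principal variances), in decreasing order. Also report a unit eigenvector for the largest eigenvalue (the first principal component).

Step 1 — characteristic polynomial p(λ) = det(λI - Sigma) = λ³ - tr·λ² + c_1·λ - det, where tr = trace, c_1 = sum of the principal 2×2 minors, det = det(Sigma):
  tr = 7 + 7 + 9 = 23,
  c_1 = (7·7 - (0)²) + (7·9 - (1)²) + (7·9 - (-2)²) = 49 + 62 + 59 = 170,
  det = 7·(7·9 - (-2)²) - (0)·((0)·9 - (-2)·(1)) + (1)·((0)·(-2) - 7·(1)) = 7·(59) - (0)·(2) + (1)·(-7) = 406.
  So p(λ) = λ³ - 23λ² + 170λ - 406.
Step 2 — look for an integer root (rational root theorem: any rational root is an integer divisor of 406). Testing λ = 7:
  p(7) = 343 - 1127 + 1190 - 406 = 0  ✓
  Dividing out (λ - 7): p(λ) = (λ - 7)(λ² - 16λ + 58).
Step 3 — remaining eigenvalues from the quadratic λ² - 16λ + 58 = 0:
  Δ = 16² - 4·58 = 256 - 232 = 24,  λ = (16 ± √24)/2 = (16 ± 4.899)/2 ≈ 10.4495 or 5.5505.
  Sorted: λ_1 = 10.4495,  λ_2 = 7,  λ_3 = 5.5505  (check: sum = 23 = tr ✓).

Step 4 — unit eigenvector for λ_1 ≈ 10.4495: v spans the null space of (Sigma - λ_1 I), whose rows are
  r_1 = (-3.4495, 0, 1),  r_2 = (0, -3.4495, -2),  r_3 = (1, -2, -1.4495).
  v is orthogonal to every row, so take v ∝ r_1 × r_2 = ((0)·(-2) - (1)·(-3.4495), (1)·(0) - (-3.4495)·(-2), (-3.4495)·(-3.4495) - (0)·(0)) ≈ (3.4495, -6.899, 11.899).
  Let u = (3.4495, -6.899, 11.899).
  ||u|| = √((3.4495)² + (-6.899)² + (11.899)²) = √(201.0806) ≈ 14.1803,  v_1 = u/||u|| ≈ (0.2433, -0.4865, 0.8391) (||v_1|| = 1).

λ_1 = 10.4495,  λ_2 = 7,  λ_3 = 5.5505;  v_1 ≈ (0.2433, -0.4865, 0.8391)


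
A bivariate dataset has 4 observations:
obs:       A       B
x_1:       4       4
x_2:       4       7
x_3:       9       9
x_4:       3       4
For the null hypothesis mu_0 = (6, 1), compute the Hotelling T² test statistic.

Step 1 — sample mean vector:
  mean(A) = (4 + 4 + 9 + 3) / 4 = 20/4 = 5
  mean(B) = (4 + 7 + 9 + 4) / 4 = 24/4 = 6
  x̄ = (5, 6),  deviation x̄ - mu_0 = (5, 6) - (6, 1) = (-1, 5).

Step 2 — sample covariance matrix, S[i,j] = (1/(n-1)) · Σ_k (x_{k,i} - mean_i) · (x_{k,j} - mean_j), divisor n-1 = 3:
  S[A,A] = ((-1)·(-1) + (-1)·(-1) + (4)·(4) + (-2)·(-2)) / 3 = 22/3 = 7.3333
  S[A,B] = ((-1)·(-2) + (-1)·(1) + (4)·(3) + (-2)·(-2)) / 3 = 17/3 = 5.6667
  S[B,B] = ((-2)·(-2) + (1)·(1) + (3)·(3) + (-2)·(-2)) / 3 = 18/3 = 6
  S = [[7.3333, 5.6667],
 [5.6667, 6]].

Step 3 — invert S. det(S) = 7.3333·6 - (5.6667)² = 11.8889.
  S^{-1} = (1/det) · [[d, -b], [-b, a]] = [[0.5047, -0.4766],
 [-0.4766, 0.6168]].

Step 4 — quadratic form (x̄ - mu_0)^T · S^{-1} · (x̄ - mu_0):
  S^{-1} · (x̄ - mu_0) = (-2.8879, 3.5607),
  (x̄ - mu_0)^T · [...] = (-1)·(-2.8879) + (5)·(3.5607) = 20.6916.

Step 5 — scale by n: T² = 4 · 20.6916 = 82.7664.

T² ≈ 82.7664


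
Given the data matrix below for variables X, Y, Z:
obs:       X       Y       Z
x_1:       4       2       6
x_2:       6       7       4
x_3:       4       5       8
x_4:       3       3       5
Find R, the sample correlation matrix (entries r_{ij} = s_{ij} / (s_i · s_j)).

Step 1 — column means:
  mean(X) = (4 + 6 + 4 + 3) / 4 = 17/4 = 4.25
  mean(Y) = (2 + 7 + 5 + 3) / 4 = 17/4 = 4.25
  mean(Z) = (6 + 4 + 8 + 5) / 4 = 23/4 = 5.75

Step 2 — sample variances and covariances s[i,j] = (1/(n-1)) · Σ_k (x_{k,i} - mean_i) · (x_{k,j} - mean_j), with n-1 = 3:
  s[X,X] = ((-0.25)·(-0.25) + (1.75)·(1.75) + (-0.25)·(-0.25) + (-1.25)·(-1.25)) / 3 = 4.75/3 = 1.5833
  s[X,Y] = ((-0.25)·(-2.25) + (1.75)·(2.75) + (-0.25)·(0.75) + (-1.25)·(-1.25)) / 3 = 6.75/3 = 2.25
  s[X,Z] = ((-0.25)·(0.25) + (1.75)·(-1.75) + (-0.25)·(2.25) + (-1.25)·(-0.75)) / 3 = -2.75/3 = -0.9167
  s[Y,Y] = ((-2.25)·(-2.25) + (2.75)·(2.75) + (0.75)·(0.75) + (-1.25)·(-1.25)) / 3 = 14.75/3 = 4.9167
  s[Y,Z] = ((-2.25)·(0.25) + (2.75)·(-1.75) + (0.75)·(2.25) + (-1.25)·(-0.75)) / 3 = -2.75/3 = -0.9167
  s[Z,Z] = ((0.25)·(0.25) + (-1.75)·(-1.75) + (2.25)·(2.25) + (-0.75)·(-0.75)) / 3 = 8.75/3 = 2.9167
  Sample standard deviations s_i = √(s[i,i]):
  s(X) = √(1.5833) = 1.2583
  s(Y) = √(4.9167) = 2.2174
  s(Z) = √(2.9167) = 1.7078

Step 3 — r_{ij} = s_{ij} / (s_i · s_j):
  r[X,X] = 1 (diagonal).
  r[X,Y] = 2.25 / (1.2583 · 2.2174) = 2.25 / 2.7901 = 0.8064
  r[X,Z] = -0.9167 / (1.2583 · 1.7078) = -0.9167 / 2.149 = -0.4266
  r[Y,Y] = 1 (diagonal).
  r[Y,Z] = -0.9167 / (2.2174 · 1.7078) = -0.9167 / 3.7869 = -0.2421
  r[Z,Z] = 1 (diagonal).

R is symmetric with unit diagonal. Assembling:

R = [[1, 0.8064, -0.4266],
 [0.8064, 1, -0.2421],
 [-0.4266, -0.2421, 1]]


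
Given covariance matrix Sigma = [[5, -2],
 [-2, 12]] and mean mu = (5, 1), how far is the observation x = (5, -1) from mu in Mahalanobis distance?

Step 1 — centre the observation: (x - mu) = (0, -2).

Step 2 — invert Sigma. det(Sigma) = 5·12 - (-2)² = 56.
  Sigma^{-1} = (1/det) · [[d, -b], [-b, a]] = [[0.2143, 0.0357],
 [0.0357, 0.0893]].

Step 3 — form the quadratic (x - mu)^T · Sigma^{-1} · (x - mu):
  Sigma^{-1} · (x - mu) = (-0.0714, -0.1786).
  (x - mu)^T · [Sigma^{-1} · (x - mu)] = (0)·(-0.0714) + (-2)·(-0.1786) = 0.3571.

Step 4 — take square root: d = √(0.3571) ≈ 0.5976.

d(x, mu) = √(0.3571) ≈ 0.5976


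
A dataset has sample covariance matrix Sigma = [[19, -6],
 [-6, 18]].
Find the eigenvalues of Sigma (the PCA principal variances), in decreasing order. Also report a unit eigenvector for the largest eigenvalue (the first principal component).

Step 1 — characteristic polynomial of 2×2 Sigma:
  det(Sigma - λI) = λ² - trace · λ + det = 0.
  trace = 19 + 18 = 37, det = 19·18 - (-6)² = 306.
Step 2 — discriminant:
  Δ = trace² - 4·det = 1369 - 1224 = 145.
Step 3 — eigenvalues:
  λ = (trace ± √Δ)/2 = (37 ± 12.0416)/2,
  λ_1 = 24.5208,  λ_2 = 12.4792.

Step 4 — unit eigenvector for λ_1: solve (Sigma - λ_1 I)v = 0. First row:
  (19 - 24.5208)·v_x + (-6)·v_y = 0, i.e. (-5.5208)·v_x + (-6)·v_y = 0,
  so v ∝ (b, λ_1 - a) = (-6, 5.5208); multiply by -1 so the first entry is positive: u = (6, -5.5208).
  ||u|| = √((6)² + (-5.5208)²) = √(66.4792) ≈ 8.1535,
  v_1 = u/||u|| ≈ (0.7359, -0.6771) (||v_1|| = 1).

λ_1 = 24.5208,  λ_2 = 12.4792;  v_1 ≈ (0.7359, -0.6771)


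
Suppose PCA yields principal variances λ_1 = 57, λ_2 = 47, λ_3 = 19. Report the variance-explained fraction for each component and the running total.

Step 1 — total variance = trace(Sigma) = Σ λ_i = 57 + 47 + 19 = 123.

Step 2 — fraction explained by component i = λ_i / Σ λ:
  PC1: 57/123 = 0.4634
  PC2: 47/123 = 0.3821
  PC3: 19/123 = 0.1545

Step 3 — cumulative fraction after k components = (λ_1 + ... + λ_k) / Σ λ:
  k = 1: 57/123 = 0.4634
  k = 2: (57 + 47)/123 = 104/123 = 0.8455
  k = 3: (57 + 47 + 19)/123 = 123/123 = 1

Summary (fraction, with percent):

explained: PC1 0.4634 (46.34%), PC2 0.3821 (38.21%), PC3 0.1545 (15.45%);  cumulative: 0.4634, 0.8455, 1


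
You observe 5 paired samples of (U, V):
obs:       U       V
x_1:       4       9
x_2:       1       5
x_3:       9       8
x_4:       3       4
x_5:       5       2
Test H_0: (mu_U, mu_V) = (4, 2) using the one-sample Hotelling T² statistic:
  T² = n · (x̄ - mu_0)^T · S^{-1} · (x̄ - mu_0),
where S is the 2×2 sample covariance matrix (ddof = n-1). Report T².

Step 1 — sample mean vector:
  mean(U) = (4 + 1 + 9 + 3 + 5) / 5 = 22/5 = 4.4
  mean(V) = (9 + 5 + 8 + 4 + 2) / 5 = 28/5 = 5.6
  x̄ = (4.4, 5.6),  deviation x̄ - mu_0 = (4.4, 5.6) - (4, 2) = (0.4, 3.6).

Step 2 — sample covariance matrix, S[i,j] = (1/(n-1)) · Σ_k (x_{k,i} - mean_i) · (x_{k,j} - mean_j), divisor n-1 = 4:
  S[U,U] = ((-0.4)·(-0.4) + (-3.4)·(-3.4) + (4.6)·(4.6) + (-1.4)·(-1.4) + (0.6)·(0.6)) / 4 = 35.2/4 = 8.8
  S[U,V] = ((-0.4)·(3.4) + (-3.4)·(-0.6) + (4.6)·(2.4) + (-1.4)·(-1.6) + (0.6)·(-3.6)) / 4 = 11.8/4 = 2.95
  S[V,V] = ((3.4)·(3.4) + (-0.6)·(-0.6) + (2.4)·(2.4) + (-1.6)·(-1.6) + (-3.6)·(-3.6)) / 4 = 33.2/4 = 8.3
  S = [[8.8, 2.95],
 [2.95, 8.3]].

Step 3 — invert S. det(S) = 8.8·8.3 - (2.95)² = 64.3375.
  S^{-1} = (1/det) · [[d, -b], [-b, a]] = [[0.129, -0.0459],
 [-0.0459, 0.1368]].

Step 4 — quadratic form (x̄ - mu_0)^T · S^{-1} · (x̄ - mu_0):
  S^{-1} · (x̄ - mu_0) = (-0.1135, 0.4741),
  (x̄ - mu_0)^T · [...] = (0.4)·(-0.1135) + (3.6)·(0.4741) = 1.6612.

Step 5 — scale by n: T² = 5 · 1.6612 = 8.3062.

T² ≈ 8.3062


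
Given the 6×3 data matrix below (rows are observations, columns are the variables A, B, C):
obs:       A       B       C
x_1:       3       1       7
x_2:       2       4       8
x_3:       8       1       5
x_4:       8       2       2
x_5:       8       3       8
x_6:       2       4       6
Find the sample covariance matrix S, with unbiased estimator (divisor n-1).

Step 1 — column means:
  mean(A) = (3 + 2 + 8 + 8 + 8 + 2) / 6 = 31/6 = 5.1667
  mean(B) = (1 + 4 + 1 + 2 + 3 + 4) / 6 = 15/6 = 2.5
  mean(C) = (7 + 8 + 5 + 2 + 8 + 6) / 6 = 36/6 = 6

Step 2 — sample covariance S[i,j] = (1/(n-1)) · Σ_k (x_{k,i} - mean_i) · (x_{k,j} - mean_j), with n-1 = 5.
  S[A,A] = ((-2.1667)·(-2.1667) + (-3.1667)·(-3.1667) + (2.8333)·(2.8333) + (2.8333)·(2.8333) + (2.8333)·(2.8333) + (-3.1667)·(-3.1667)) / 5 = 48.8333/5 = 9.7667
  S[A,B] = ((-2.1667)·(-1.5) + (-3.1667)·(1.5) + (2.8333)·(-1.5) + (2.8333)·(-0.5) + (2.8333)·(0.5) + (-3.1667)·(1.5)) / 5 = -10.5/5 = -2.1
  S[A,C] = ((-2.1667)·(1) + (-3.1667)·(2) + (2.8333)·(-1) + (2.8333)·(-4) + (2.8333)·(2) + (-3.1667)·(0)) / 5 = -17/5 = -3.4
  S[B,B] = ((-1.5)·(-1.5) + (1.5)·(1.5) + (-1.5)·(-1.5) + (-0.5)·(-0.5) + (0.5)·(0.5) + (1.5)·(1.5)) / 5 = 9.5/5 = 1.9
  S[B,C] = ((-1.5)·(1) + (1.5)·(2) + (-1.5)·(-1) + (-0.5)·(-4) + (0.5)·(2) + (1.5)·(0)) / 5 = 6/5 = 1.2
  S[C,C] = ((1)·(1) + (2)·(2) + (-1)·(-1) + (-4)·(-4) + (2)·(2) + (0)·(0)) / 5 = 26/5 = 5.2

S is symmetric (S[j,i] = S[i,j]). Assembling:

S = [[9.7667, -2.1, -3.4],
 [-2.1, 1.9, 1.2],
 [-3.4, 1.2, 5.2]]
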